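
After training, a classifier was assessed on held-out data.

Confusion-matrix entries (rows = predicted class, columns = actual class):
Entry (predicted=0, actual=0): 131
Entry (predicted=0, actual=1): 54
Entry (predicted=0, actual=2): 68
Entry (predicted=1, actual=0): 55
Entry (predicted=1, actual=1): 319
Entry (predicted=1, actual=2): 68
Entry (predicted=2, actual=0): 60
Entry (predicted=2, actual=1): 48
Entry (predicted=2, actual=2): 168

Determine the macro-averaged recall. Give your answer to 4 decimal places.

Per-class recall (TP/(TP+FN)):
  0: TP=131, FN=55+60=115 → 131/246 = 0.53252
  1: TP=319, FN=54+48=102 → 319/421 = 0.75772
  2: TP=168, FN=68+68=136 → 168/304 = 0.55263
Macro-recall = mean = (0.53252 + 0.75772 + 0.55263) / 3 = 0.6143

0.6143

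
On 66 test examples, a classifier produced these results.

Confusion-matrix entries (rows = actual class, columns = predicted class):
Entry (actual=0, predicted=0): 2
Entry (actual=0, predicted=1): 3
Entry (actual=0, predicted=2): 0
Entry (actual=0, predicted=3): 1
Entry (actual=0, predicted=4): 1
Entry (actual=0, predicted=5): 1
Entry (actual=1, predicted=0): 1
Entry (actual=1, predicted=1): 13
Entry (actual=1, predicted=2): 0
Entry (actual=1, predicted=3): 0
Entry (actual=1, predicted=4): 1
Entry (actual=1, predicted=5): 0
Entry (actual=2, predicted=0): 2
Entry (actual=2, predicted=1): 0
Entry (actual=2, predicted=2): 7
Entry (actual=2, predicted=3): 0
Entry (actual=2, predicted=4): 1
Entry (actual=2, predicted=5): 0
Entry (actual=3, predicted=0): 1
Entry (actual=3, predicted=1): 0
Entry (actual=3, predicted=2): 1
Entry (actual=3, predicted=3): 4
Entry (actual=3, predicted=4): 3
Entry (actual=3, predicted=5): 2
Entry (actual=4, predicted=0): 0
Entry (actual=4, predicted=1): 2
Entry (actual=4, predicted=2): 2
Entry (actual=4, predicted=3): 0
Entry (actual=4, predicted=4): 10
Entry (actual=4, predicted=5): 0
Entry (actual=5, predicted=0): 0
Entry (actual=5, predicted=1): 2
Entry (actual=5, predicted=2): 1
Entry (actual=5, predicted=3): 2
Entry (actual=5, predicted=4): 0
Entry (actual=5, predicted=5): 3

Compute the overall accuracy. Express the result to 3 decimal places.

0.591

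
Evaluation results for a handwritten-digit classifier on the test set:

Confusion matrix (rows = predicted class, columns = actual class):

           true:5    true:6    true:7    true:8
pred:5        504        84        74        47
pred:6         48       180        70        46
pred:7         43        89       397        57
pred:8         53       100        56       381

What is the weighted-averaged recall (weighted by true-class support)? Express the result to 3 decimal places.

Per-class recall (TP/(TP+FN)):
  5: TP=504, FN=48+43+53=144 → 504/648 = 0.7778
  6: TP=180, FN=84+89+100=273 → 180/453 = 0.3974
  7: TP=397, FN=74+70+56=200 → 397/597 = 0.6650
  8: TP=381, FN=47+46+57=150 → 381/531 = 0.7175
Weighted-recall = Σ (supportᵢ/N)·recallᵢ with N=2229: (648/2229)·0.7778 + (453/2229)·0.3974 + (597/2229)·0.6650 + (531/2229)·0.7175 = 0.656

0.656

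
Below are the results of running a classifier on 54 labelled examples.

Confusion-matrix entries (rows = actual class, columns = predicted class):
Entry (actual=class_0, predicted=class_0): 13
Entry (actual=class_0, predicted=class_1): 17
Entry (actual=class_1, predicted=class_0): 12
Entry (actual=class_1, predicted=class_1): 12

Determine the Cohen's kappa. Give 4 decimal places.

-0.0653

Observed agreement pₒ = trace/N = 25/54 = 0.46296
Expected agreement pₑ = Σ (rowᵢ·colᵢ)/N² = (30·25 + 24·29)/54² = 0.49588
κ = (pₒ − pₑ)/(1 − pₑ) = (0.46296 − 0.49588)/(1 − 0.49588) = -0.0653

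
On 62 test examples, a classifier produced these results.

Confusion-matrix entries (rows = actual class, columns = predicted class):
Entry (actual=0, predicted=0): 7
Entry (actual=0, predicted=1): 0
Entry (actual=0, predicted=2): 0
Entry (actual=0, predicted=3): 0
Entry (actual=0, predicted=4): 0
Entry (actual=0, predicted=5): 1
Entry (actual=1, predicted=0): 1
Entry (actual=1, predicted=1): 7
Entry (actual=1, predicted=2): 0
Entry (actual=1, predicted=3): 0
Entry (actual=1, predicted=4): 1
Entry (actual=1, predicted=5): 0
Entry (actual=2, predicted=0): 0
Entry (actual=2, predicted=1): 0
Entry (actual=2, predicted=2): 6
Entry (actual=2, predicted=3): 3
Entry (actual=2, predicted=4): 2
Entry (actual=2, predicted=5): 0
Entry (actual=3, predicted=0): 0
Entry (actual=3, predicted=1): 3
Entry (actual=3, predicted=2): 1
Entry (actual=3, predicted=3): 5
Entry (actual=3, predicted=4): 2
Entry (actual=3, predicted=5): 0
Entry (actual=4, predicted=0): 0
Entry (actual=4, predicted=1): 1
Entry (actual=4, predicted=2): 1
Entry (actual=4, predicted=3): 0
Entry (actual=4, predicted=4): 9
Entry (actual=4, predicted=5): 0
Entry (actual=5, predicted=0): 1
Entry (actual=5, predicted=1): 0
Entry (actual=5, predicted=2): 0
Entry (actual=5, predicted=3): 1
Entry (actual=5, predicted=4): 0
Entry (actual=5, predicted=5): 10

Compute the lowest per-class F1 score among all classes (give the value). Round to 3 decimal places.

Per-class F1 score (2·TP/(2·TP+FP+FN)):
  0: TP=7, FP=1+0+0+0+1=2, FN=0+0+0+0+1=1 → 14/17 = 0.8235
  1: TP=7, FP=0+0+3+1+0=4, FN=1+0+0+1+0=2 → 14/20 = 0.7000
  2: TP=6, FP=0+0+1+1+0=2, FN=0+0+3+2+0=5 → 12/19 = 0.6316
  3: TP=5, FP=0+0+3+0+1=4, FN=0+3+1+2+0=6 → 10/20 = 0.5000
  4: TP=9, FP=0+1+2+2+0=5, FN=0+1+1+0+0=2 → 18/25 = 0.7200
  5: TP=10, FP=1+0+0+0+0=1, FN=1+0+0+1+0=2 → 20/23 = 0.8696
Lowest is class '3' with F1 score = 0.500.

0.500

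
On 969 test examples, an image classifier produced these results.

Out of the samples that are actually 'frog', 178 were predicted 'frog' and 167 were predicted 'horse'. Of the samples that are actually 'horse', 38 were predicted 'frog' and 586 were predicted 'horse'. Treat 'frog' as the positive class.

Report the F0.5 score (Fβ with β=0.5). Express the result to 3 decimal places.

0.736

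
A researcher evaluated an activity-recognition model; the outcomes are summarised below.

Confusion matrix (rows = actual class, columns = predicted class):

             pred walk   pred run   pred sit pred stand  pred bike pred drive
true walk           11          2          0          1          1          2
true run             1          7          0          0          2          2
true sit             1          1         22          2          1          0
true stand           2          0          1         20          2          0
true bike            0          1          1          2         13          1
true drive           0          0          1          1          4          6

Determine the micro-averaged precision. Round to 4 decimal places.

Micro-averaging pools counts across classes: ΣTP=79, ΣFP=32, ΣFN=32.
Micro-precision = TP/(TP+FP) on pooled counts = 0.7117 (equals overall accuracy in single-label multiclass).

0.7117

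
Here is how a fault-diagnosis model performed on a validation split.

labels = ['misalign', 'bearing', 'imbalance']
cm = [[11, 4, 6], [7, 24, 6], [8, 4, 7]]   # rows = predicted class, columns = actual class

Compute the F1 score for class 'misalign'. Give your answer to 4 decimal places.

One-vs-rest for 'misalign': TP = diagonal; FP = other classes predicted 'misalign'; FN = 'misalign' predicted as other.
F1 score = 2·TP/(2·TP+FP+FN).
misalign: TP=11, FP=4+6=10, FN=7+8=15 → 22/47 = 0.46809

0.4681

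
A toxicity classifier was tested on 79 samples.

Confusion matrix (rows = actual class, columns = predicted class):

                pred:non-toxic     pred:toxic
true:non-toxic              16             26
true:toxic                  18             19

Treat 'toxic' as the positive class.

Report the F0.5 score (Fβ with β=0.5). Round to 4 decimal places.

0.4378

Fβ = (1+β²)·TP / ((1+β²)·TP + β²·FN + FP), with β²=1/4
= 1.25·19 / (1.25·19 + 0.25·18 + 26) = 0.4378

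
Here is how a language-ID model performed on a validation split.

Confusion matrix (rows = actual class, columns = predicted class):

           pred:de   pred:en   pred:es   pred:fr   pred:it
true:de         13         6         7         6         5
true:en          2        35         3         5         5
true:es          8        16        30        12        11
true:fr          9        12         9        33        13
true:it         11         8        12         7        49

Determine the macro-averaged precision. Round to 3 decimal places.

0.473

Per-class precision (TP/(TP+FP)):
  de: TP=13, FP=2+8+9+11=30 → 13/43 = 0.3023
  en: TP=35, FP=6+16+12+8=42 → 35/77 = 0.4545
  es: TP=30, FP=7+3+9+12=31 → 30/61 = 0.4918
  fr: TP=33, FP=6+5+12+7=30 → 33/63 = 0.5238
  it: TP=49, FP=5+5+11+13=34 → 49/83 = 0.5904
Macro-precision = mean = (0.3023 + 0.4545 + 0.4918 + 0.5238 + 0.5904) / 5 = 0.473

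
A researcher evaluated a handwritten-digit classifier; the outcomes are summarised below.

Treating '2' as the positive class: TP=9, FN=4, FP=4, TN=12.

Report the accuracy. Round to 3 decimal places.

Accuracy = (TP+TN)/N = (9+12)/29 = 0.724

0.724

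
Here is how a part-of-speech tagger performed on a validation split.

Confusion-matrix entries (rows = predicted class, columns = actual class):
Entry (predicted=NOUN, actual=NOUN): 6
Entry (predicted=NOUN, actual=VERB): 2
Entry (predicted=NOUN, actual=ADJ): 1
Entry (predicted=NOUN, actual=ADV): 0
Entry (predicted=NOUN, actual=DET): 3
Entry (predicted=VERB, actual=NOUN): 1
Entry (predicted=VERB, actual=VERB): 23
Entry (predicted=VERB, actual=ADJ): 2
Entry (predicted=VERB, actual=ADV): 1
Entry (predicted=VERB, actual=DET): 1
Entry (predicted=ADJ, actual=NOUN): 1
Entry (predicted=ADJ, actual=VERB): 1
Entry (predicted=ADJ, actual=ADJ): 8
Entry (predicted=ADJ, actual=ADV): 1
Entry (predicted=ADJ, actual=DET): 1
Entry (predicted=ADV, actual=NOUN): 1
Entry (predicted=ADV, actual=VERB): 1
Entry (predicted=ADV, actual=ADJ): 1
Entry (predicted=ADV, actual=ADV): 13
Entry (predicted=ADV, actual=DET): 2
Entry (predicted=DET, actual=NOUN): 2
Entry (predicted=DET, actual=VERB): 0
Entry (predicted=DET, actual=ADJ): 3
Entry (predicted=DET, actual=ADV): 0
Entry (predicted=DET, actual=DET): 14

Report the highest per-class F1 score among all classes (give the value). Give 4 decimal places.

Per-class F1 score (2·TP/(2·TP+FP+FN)):
  NOUN: TP=6, FP=2+1+0+3=6, FN=1+1+1+2=5 → 12/23 = 0.52174
  VERB: TP=23, FP=1+2+1+1=5, FN=2+1+1+0=4 → 46/55 = 0.83636
  ADJ: TP=8, FP=1+1+1+1=4, FN=1+2+1+3=7 → 16/27 = 0.59259
  ADV: TP=13, FP=1+1+1+2=5, FN=0+1+1+0=2 → 26/33 = 0.78788
  DET: TP=14, FP=2+0+3+0=5, FN=3+1+1+2=7 → 28/40 = 0.70000
Highest is class 'VERB' with F1 score = 0.8364.

0.8364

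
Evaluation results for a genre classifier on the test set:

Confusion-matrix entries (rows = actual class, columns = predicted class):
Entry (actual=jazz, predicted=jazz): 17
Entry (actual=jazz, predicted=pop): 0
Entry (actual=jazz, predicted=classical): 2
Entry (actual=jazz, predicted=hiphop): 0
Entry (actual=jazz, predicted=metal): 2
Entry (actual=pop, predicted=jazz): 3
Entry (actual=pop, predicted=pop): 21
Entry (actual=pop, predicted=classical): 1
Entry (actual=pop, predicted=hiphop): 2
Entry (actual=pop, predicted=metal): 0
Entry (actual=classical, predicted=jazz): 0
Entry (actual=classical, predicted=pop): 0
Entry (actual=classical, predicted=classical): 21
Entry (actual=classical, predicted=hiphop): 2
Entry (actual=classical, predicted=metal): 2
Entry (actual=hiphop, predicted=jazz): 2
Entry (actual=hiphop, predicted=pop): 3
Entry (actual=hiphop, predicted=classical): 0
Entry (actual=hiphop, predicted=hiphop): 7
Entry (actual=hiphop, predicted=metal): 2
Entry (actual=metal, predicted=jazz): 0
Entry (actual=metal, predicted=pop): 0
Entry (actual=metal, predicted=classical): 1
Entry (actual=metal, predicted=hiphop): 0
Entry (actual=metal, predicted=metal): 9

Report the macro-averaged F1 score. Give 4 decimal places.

Per-class F1 score (2·TP/(2·TP+FP+FN)):
  jazz: TP=17, FP=3+0+2+0=5, FN=0+2+0+2=4 → 34/43 = 0.79070
  pop: TP=21, FP=0+0+3+0=3, FN=3+1+2+0=6 → 42/51 = 0.82353
  classical: TP=21, FP=2+1+0+1=4, FN=0+0+2+2=4 → 42/50 = 0.84000
  hiphop: TP=7, FP=0+2+2+0=4, FN=2+3+0+2=7 → 14/25 = 0.56000
  metal: TP=9, FP=2+0+2+2=6, FN=0+0+1+0=1 → 18/25 = 0.72000
Macro-F1 score = mean = (0.79070 + 0.82353 + 0.84000 + 0.56000 + 0.72000) / 5 = 0.7468

0.7468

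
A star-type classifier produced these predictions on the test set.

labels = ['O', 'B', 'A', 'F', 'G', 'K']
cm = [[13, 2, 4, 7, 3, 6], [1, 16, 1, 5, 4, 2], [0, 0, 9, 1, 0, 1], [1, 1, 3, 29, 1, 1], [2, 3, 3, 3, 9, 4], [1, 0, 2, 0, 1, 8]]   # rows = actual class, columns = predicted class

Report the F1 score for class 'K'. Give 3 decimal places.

0.471

F1 score = 2·TP/(2·TP+FP+FN).
K: TP=8, FP=6+2+1+1+4=14, FN=1+0+2+0+1=4 → 16/34 = 0.4706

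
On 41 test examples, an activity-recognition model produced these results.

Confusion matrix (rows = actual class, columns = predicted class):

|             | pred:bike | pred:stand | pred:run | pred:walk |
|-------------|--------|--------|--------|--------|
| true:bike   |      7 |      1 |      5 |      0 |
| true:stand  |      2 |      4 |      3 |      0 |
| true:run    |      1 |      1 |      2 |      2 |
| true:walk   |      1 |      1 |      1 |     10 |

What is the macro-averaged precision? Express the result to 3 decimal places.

0.556

Per-class precision (TP/(TP+FP)):
  bike: TP=7, FP=2+1+1=4 → 7/11 = 0.6364
  stand: TP=4, FP=1+1+1=3 → 4/7 = 0.5714
  run: TP=2, FP=5+3+1=9 → 2/11 = 0.1818
  walk: TP=10, FP=0+0+2=2 → 10/12 = 0.8333
Macro-precision = mean = (0.6364 + 0.5714 + 0.1818 + 0.8333) / 4 = 0.556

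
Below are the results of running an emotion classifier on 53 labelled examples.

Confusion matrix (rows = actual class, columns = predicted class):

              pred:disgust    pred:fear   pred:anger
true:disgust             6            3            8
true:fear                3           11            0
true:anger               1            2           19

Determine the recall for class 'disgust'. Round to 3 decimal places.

0.353

recall = TP/(TP+FN).
disgust: TP=6, FN=3+8=11 → 6/17 = 0.3529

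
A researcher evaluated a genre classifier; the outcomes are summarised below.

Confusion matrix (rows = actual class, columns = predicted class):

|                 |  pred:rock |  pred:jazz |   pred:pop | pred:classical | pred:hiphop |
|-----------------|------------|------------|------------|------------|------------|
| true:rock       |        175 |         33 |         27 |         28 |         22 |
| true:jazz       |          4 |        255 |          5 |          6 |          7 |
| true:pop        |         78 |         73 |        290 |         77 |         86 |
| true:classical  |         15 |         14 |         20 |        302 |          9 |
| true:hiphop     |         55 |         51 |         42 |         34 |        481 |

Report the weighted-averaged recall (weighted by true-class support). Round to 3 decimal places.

0.687

Per-class recall (TP/(TP+FN)):
  rock: TP=175, FN=33+27+28+22=110 → 175/285 = 0.6140
  jazz: TP=255, FN=4+5+6+7=22 → 255/277 = 0.9206
  pop: TP=290, FN=78+73+77+86=314 → 290/604 = 0.4801
  classical: TP=302, FN=15+14+20+9=58 → 302/360 = 0.8389
  hiphop: TP=481, FN=55+51+42+34=182 → 481/663 = 0.7255
Weighted-recall = Σ (supportᵢ/N)·recallᵢ with N=2189: (285/2189)·0.6140 + (277/2189)·0.9206 + (604/2189)·0.4801 + (360/2189)·0.8389 + (663/2189)·0.7255 = 0.687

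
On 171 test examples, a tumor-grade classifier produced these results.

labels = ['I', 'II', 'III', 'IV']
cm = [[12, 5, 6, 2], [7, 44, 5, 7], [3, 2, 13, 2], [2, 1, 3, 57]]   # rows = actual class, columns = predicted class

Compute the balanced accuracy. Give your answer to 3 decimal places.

Balanced accuracy = mean of per-class recall.
  I: recall = 12/25 = 0.4800
  II: recall = 44/63 = 0.6984
  III: recall = 13/20 = 0.6500
  IV: recall = 57/63 = 0.9048
Mean = (0.4800 + 0.6984 + 0.6500 + 0.9048) / 4 = 0.683

0.683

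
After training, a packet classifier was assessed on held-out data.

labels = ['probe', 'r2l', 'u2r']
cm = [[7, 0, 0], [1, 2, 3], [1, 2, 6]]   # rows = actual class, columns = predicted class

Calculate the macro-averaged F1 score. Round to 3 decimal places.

0.647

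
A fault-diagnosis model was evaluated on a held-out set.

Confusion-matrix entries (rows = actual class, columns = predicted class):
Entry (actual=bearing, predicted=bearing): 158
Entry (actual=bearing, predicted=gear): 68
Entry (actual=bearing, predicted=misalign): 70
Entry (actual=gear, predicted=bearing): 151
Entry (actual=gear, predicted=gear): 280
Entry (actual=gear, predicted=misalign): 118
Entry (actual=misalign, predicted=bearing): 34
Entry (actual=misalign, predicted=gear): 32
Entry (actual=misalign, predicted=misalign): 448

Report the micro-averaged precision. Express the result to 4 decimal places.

0.6519

Micro-averaging pools counts across classes: ΣTP=886, ΣFP=473, ΣFN=473.
Micro-precision = TP/(TP+FP) on pooled counts = 0.6519 (equals overall accuracy in single-label multiclass).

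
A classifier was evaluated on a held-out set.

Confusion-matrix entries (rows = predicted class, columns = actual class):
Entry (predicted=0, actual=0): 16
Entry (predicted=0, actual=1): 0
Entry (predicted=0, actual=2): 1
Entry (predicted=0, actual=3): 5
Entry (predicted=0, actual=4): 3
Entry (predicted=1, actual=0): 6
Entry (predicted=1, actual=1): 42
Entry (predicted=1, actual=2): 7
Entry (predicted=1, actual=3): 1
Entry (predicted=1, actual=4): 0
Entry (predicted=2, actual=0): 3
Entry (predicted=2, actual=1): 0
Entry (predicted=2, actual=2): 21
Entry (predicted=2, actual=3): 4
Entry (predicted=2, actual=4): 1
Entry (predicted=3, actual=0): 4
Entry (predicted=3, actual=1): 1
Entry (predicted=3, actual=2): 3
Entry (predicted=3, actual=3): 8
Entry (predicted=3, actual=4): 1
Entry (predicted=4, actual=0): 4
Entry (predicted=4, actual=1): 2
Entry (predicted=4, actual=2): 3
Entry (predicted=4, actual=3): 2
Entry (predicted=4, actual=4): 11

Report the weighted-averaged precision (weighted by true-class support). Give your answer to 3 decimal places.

Per-class precision (TP/(TP+FP)):
  0: TP=16, FP=0+1+5+3=9 → 16/25 = 0.6400
  1: TP=42, FP=6+7+1+0=14 → 42/56 = 0.7500
  2: TP=21, FP=3+0+4+1=8 → 21/29 = 0.7241
  3: TP=8, FP=4+1+3+1=9 → 8/17 = 0.4706
  4: TP=11, FP=4+2+3+2=11 → 11/22 = 0.5000
Weighted-precision = Σ (supportᵢ/N)·precisionᵢ with N=149: (33/149)·0.6400 + (45/149)·0.7500 + (35/149)·0.7241 + (20/149)·0.4706 + (16/149)·0.5000 = 0.655

0.655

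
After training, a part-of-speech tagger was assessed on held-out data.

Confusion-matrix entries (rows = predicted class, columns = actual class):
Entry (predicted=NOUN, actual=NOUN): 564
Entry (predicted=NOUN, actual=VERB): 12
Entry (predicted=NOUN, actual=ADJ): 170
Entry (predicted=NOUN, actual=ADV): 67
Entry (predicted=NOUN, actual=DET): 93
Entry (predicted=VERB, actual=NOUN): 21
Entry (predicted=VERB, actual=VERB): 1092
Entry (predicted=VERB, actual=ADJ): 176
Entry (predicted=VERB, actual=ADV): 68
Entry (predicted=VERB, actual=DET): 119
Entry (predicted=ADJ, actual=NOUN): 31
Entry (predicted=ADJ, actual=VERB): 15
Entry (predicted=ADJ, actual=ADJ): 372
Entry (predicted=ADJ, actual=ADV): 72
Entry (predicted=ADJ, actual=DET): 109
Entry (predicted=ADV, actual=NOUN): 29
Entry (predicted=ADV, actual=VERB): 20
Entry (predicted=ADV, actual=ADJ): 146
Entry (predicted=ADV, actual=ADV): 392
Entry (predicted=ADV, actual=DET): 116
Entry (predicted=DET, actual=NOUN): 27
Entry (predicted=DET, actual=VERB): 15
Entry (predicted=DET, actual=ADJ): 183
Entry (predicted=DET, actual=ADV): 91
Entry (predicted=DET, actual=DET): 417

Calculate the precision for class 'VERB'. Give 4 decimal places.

0.7398

precision = TP/(TP+FP).
VERB: TP=1092, FP=21+176+68+119=384 → 1092/1476 = 0.73984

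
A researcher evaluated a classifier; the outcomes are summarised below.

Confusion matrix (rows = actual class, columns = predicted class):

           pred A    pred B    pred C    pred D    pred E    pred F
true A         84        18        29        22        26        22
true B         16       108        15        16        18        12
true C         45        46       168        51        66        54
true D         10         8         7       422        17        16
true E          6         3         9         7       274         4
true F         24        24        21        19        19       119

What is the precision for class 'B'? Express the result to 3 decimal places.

Treat 'B' as positive and all other classes as negative.
precision = TP/(TP+FP).
B: TP=108, FP=18+46+8+3+24=99 → 108/207 = 0.5217

0.522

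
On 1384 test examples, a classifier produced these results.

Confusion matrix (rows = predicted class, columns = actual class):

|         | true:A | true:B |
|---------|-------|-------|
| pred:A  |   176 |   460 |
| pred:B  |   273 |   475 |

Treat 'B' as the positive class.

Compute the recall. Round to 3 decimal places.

0.508

Recall = TP/(TP+FN) = 475/(475+460) = 475/935 = 0.508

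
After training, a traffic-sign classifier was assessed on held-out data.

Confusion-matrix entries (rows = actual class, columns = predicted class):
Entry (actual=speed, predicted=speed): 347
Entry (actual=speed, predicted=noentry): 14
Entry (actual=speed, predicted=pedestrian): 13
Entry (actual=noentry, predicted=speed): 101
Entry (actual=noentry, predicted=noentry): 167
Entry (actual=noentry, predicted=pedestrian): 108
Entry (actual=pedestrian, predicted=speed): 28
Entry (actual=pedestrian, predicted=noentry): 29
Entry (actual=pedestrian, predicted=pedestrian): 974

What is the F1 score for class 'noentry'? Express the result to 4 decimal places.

0.5700

F1 score = 2·TP/(2·TP+FP+FN).
noentry: TP=167, FP=14+29=43, FN=101+108=209 → 334/586 = 0.56997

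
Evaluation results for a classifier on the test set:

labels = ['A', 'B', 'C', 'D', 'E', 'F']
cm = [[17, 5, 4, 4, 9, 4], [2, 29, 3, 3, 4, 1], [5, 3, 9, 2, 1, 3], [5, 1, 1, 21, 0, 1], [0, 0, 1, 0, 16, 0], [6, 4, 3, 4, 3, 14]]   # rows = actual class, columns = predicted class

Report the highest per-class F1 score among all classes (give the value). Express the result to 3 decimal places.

Per-class F1 score (2·TP/(2·TP+FP+FN)):
  A: TP=17, FP=2+5+5+0+6=18, FN=5+4+4+9+4=26 → 34/78 = 0.4359
  B: TP=29, FP=5+3+1+0+4=13, FN=2+3+3+4+1=13 → 58/84 = 0.6905
  C: TP=9, FP=4+3+1+1+3=12, FN=5+3+2+1+3=14 → 18/44 = 0.4091
  D: TP=21, FP=4+3+2+0+4=13, FN=5+1+1+0+1=8 → 42/63 = 0.6667
  E: TP=16, FP=9+4+1+0+3=17, FN=0+0+1+0+0=1 → 32/50 = 0.6400
  F: TP=14, FP=4+1+3+1+0=9, FN=6+4+3+4+3=20 → 28/57 = 0.4912
Highest is class 'B' with F1 score = 0.690.

0.690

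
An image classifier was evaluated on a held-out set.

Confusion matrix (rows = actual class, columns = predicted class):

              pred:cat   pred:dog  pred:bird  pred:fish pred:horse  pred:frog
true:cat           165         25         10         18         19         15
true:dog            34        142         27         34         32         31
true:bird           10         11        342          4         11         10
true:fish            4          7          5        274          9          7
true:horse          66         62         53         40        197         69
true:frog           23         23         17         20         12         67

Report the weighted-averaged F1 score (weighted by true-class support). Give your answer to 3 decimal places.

0.615

Per-class F1 score (2·TP/(2·TP+FP+FN)):
  cat: TP=165, FP=34+10+4+66+23=137, FN=25+10+18+19+15=87 → 330/554 = 0.5957
  dog: TP=142, FP=25+11+7+62+23=128, FN=34+27+34+32+31=158 → 284/570 = 0.4982
  bird: TP=342, FP=10+27+5+53+17=112, FN=10+11+4+11+10=46 → 684/842 = 0.8124
  fish: TP=274, FP=18+34+4+40+20=116, FN=4+7+5+9+7=32 → 548/696 = 0.7874
  horse: TP=197, FP=19+32+11+9+12=83, FN=66+62+53+40+69=290 → 394/767 = 0.5137
  frog: TP=67, FP=15+31+10+7+69=132, FN=23+23+17+20+12=95 → 134/361 = 0.3712
Weighted-F1 score = Σ (supportᵢ/N)·F1 scoreᵢ with N=1895: (252/1895)·0.5957 + (300/1895)·0.4982 + (388/1895)·0.8124 + (306/1895)·0.7874 + (487/1895)·0.5137 + (162/1895)·0.3712 = 0.615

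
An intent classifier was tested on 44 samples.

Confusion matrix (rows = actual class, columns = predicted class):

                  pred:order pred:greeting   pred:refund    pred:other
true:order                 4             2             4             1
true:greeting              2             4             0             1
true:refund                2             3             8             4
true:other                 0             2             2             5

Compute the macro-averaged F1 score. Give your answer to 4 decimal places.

0.4704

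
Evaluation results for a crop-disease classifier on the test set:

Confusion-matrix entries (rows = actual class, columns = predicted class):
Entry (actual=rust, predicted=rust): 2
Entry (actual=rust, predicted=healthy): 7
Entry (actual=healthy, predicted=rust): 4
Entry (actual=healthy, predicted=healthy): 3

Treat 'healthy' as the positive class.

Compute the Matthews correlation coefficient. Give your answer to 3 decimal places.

-0.358

MCC = (TP·TN − FP·FN) / √((TP+FP)(TP+FN)(TN+FP)(TN+FN))
Numerator = 3·2 − 7·4 = -22
Denominator = √(10·7·9·6) = √3780 = 61.4817
MCC = -22 / 61.4817 = -0.358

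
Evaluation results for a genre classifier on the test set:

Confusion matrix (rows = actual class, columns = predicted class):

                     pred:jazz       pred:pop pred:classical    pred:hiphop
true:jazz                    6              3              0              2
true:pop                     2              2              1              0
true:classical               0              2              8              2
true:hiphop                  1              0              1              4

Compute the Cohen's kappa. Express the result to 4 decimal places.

0.4426

Observed agreement pₒ = trace/N = 20/34 = 0.58824
Expected agreement pₑ = Σ (rowᵢ·colᵢ)/N² = (11·9 + 5·7 + 12·10 + 6·8)/34² = 0.26125
κ = (pₒ − pₑ)/(1 − pₑ) = (0.58824 − 0.26125)/(1 − 0.26125) = 0.4426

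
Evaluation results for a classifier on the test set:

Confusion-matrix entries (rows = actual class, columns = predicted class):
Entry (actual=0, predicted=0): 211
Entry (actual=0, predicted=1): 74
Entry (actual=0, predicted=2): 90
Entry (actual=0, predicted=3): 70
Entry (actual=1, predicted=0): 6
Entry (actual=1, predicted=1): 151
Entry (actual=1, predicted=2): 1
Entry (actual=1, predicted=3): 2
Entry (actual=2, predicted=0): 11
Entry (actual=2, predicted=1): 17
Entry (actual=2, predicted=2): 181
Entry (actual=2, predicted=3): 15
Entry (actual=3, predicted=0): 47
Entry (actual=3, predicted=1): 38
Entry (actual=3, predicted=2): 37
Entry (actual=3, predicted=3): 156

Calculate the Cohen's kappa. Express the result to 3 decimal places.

Observed agreement pₒ = trace/N = 699/1107 = 0.6314
Expected agreement pₑ = Σ (rowᵢ·colᵢ)/N² = (445·275 + 160·280 + 224·309 + 278·243)/1107² = 0.2480
κ = (pₒ − pₑ)/(1 − pₑ) = (0.6314 − 0.2480)/(1 − 0.2480) = 0.510

0.510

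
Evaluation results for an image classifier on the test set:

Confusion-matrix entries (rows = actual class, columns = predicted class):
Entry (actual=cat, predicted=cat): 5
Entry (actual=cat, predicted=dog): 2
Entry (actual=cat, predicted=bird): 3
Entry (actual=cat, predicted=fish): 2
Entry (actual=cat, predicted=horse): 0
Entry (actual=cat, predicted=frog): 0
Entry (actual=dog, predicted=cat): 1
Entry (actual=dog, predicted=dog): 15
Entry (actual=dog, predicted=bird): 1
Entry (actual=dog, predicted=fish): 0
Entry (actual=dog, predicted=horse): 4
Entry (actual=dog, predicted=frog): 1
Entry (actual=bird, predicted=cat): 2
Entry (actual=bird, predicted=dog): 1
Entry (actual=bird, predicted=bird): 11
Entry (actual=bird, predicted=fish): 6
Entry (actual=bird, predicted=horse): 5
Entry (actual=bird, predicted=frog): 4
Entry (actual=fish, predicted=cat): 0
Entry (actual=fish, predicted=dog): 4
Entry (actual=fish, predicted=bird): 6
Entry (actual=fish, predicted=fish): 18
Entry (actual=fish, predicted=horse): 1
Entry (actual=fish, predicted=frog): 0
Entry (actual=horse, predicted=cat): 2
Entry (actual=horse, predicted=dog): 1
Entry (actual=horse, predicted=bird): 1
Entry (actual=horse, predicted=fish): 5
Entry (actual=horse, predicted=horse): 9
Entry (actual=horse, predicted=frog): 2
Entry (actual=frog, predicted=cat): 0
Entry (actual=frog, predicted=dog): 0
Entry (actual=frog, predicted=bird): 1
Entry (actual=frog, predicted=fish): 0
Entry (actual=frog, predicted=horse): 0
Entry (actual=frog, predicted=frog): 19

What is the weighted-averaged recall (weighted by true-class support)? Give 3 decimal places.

0.583

Per-class recall (TP/(TP+FN)):
  cat: TP=5, FN=2+3+2+0+0=7 → 5/12 = 0.4167
  dog: TP=15, FN=1+1+0+4+1=7 → 15/22 = 0.6818
  bird: TP=11, FN=2+1+6+5+4=18 → 11/29 = 0.3793
  fish: TP=18, FN=0+4+6+1+0=11 → 18/29 = 0.6207
  horse: TP=9, FN=2+1+1+5+2=11 → 9/20 = 0.4500
  frog: TP=19, FN=0+0+1+0+0=1 → 19/20 = 0.9500
Weighted-recall = Σ (supportᵢ/N)·recallᵢ with N=132: (12/132)·0.4167 + (22/132)·0.6818 + (29/132)·0.3793 + (29/132)·0.6207 + (20/132)·0.4500 + (20/132)·0.9500 = 0.583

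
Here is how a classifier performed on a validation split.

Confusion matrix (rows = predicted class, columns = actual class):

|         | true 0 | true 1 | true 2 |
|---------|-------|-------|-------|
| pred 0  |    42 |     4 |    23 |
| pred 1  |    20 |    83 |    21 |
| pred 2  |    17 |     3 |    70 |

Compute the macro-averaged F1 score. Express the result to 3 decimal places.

0.677

Per-class F1 score (2·TP/(2·TP+FP+FN)):
  0: TP=42, FP=4+23=27, FN=20+17=37 → 84/148 = 0.5676
  1: TP=83, FP=20+21=41, FN=4+3=7 → 166/214 = 0.7757
  2: TP=70, FP=17+3=20, FN=23+21=44 → 140/204 = 0.6863
Macro-F1 score = mean = (0.5676 + 0.7757 + 0.6863) / 3 = 0.677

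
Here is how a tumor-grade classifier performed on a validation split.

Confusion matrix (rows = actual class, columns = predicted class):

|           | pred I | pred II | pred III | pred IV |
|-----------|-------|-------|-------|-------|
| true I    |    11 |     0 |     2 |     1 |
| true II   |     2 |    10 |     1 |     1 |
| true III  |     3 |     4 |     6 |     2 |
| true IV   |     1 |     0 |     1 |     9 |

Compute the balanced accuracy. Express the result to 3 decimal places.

Balanced accuracy = mean of per-class recall.
  I: recall = 11/14 = 0.7857
  II: recall = 10/14 = 0.7143
  III: recall = 6/15 = 0.4000
  IV: recall = 9/11 = 0.8182
Mean = (0.7857 + 0.7143 + 0.4000 + 0.8182) / 4 = 0.680

0.680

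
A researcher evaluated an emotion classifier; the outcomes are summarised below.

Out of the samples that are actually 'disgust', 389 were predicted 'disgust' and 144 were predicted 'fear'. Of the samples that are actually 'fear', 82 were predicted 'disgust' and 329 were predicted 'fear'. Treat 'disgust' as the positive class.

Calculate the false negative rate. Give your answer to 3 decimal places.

0.270

FNR = FN/(FN+TP) = 144/(144+389) = 0.270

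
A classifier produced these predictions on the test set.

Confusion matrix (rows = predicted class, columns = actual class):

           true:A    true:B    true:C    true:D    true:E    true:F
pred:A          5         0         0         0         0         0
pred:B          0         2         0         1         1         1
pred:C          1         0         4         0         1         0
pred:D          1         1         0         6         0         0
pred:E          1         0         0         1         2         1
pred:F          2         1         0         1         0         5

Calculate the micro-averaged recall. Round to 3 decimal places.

Micro-averaging pools counts across classes: ΣTP=24, ΣFP=14, ΣFN=14.
Micro-recall = TP/(TP+FN) on pooled counts = 0.632 (equals overall accuracy in single-label multiclass).

0.632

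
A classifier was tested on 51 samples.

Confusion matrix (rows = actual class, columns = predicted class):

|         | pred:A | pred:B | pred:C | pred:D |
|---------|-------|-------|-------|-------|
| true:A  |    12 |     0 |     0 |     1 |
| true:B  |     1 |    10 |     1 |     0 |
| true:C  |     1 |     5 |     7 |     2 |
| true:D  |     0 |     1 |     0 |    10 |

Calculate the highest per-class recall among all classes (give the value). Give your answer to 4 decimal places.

0.9231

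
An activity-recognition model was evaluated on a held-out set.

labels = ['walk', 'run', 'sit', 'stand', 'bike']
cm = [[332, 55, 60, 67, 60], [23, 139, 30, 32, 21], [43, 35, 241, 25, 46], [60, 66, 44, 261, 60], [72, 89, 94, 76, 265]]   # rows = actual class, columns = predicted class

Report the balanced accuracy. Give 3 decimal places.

0.548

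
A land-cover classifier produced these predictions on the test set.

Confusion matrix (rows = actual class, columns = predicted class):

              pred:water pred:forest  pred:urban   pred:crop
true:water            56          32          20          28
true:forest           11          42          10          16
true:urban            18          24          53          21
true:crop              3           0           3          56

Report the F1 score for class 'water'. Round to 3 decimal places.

0.500

One-vs-rest for 'water': TP = diagonal; FP = other classes predicted 'water'; FN = 'water' predicted as other.
F1 score = 2·TP/(2·TP+FP+FN).
water: TP=56, FP=11+18+3=32, FN=32+20+28=80 → 112/224 = 0.5000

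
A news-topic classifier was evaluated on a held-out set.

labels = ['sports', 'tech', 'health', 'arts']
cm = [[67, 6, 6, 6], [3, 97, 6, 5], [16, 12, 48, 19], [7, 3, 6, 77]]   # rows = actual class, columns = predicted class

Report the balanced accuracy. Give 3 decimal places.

0.749

Balanced accuracy = mean of per-class recall.
  sports: recall = 67/85 = 0.7882
  tech: recall = 97/111 = 0.8739
  health: recall = 48/95 = 0.5053
  arts: recall = 77/93 = 0.8280
Mean = (0.7882 + 0.8739 + 0.5053 + 0.8280) / 4 = 0.749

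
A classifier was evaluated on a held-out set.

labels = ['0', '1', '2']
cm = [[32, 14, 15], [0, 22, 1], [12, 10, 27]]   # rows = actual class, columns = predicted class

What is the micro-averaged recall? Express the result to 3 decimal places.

0.609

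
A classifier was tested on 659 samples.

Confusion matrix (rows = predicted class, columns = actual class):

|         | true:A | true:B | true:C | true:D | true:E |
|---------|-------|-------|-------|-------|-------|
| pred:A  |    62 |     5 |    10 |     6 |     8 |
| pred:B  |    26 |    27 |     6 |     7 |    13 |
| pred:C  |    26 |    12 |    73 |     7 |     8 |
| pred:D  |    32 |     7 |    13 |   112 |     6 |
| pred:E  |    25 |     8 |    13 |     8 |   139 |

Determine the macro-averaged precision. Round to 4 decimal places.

Per-class precision (TP/(TP+FP)):
  A: TP=62, FP=5+10+6+8=29 → 62/91 = 0.68132
  B: TP=27, FP=26+6+7+13=52 → 27/79 = 0.34177
  C: TP=73, FP=26+12+7+8=53 → 73/126 = 0.57937
  D: TP=112, FP=32+7+13+6=58 → 112/170 = 0.65882
  E: TP=139, FP=25+8+13+8=54 → 139/193 = 0.72021
Macro-precision = mean = (0.68132 + 0.34177 + 0.57937 + 0.65882 + 0.72021) / 5 = 0.5963

0.5963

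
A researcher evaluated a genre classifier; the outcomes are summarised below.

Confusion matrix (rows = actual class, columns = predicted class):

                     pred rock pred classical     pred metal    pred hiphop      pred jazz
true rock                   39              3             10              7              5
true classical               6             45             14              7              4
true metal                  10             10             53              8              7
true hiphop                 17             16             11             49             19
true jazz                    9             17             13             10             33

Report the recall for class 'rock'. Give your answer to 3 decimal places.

0.609

Take TP from the diagonal, FP from the rest of the 'rock' prediction marginal, FN from the rest of the 'rock' actual marginal.
recall = TP/(TP+FN).
rock: TP=39, FN=3+10+7+5=25 → 39/64 = 0.6094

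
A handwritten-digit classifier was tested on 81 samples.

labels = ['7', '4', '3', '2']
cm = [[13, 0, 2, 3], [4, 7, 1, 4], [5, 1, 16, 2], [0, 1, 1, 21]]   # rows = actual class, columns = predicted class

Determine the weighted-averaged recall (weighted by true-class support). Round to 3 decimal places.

Per-class recall (TP/(TP+FN)):
  7: TP=13, FN=0+2+3=5 → 13/18 = 0.7222
  4: TP=7, FN=4+1+4=9 → 7/16 = 0.4375
  3: TP=16, FN=5+1+2=8 → 16/24 = 0.6667
  2: TP=21, FN=0+1+1=2 → 21/23 = 0.9130
Weighted-recall = Σ (supportᵢ/N)·recallᵢ with N=81: (18/81)·0.7222 + (16/81)·0.4375 + (24/81)·0.6667 + (23/81)·0.9130 = 0.704

0.704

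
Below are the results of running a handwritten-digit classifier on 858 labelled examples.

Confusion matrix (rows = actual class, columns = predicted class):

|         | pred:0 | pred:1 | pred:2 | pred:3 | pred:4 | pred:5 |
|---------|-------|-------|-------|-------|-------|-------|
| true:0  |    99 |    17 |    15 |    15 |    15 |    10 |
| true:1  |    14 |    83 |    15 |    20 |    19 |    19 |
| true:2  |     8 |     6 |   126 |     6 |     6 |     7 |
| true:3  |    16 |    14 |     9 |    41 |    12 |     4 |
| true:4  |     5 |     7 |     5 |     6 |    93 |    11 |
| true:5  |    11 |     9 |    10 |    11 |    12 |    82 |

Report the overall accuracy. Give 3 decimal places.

Accuracy = trace / total = (99+83+126+41+93+82=524) / 858 = 524/858 = 0.611

0.611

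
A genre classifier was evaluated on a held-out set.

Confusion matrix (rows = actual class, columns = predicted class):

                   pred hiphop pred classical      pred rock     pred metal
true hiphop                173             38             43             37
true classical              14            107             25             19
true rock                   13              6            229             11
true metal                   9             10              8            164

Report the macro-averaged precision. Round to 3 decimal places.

0.738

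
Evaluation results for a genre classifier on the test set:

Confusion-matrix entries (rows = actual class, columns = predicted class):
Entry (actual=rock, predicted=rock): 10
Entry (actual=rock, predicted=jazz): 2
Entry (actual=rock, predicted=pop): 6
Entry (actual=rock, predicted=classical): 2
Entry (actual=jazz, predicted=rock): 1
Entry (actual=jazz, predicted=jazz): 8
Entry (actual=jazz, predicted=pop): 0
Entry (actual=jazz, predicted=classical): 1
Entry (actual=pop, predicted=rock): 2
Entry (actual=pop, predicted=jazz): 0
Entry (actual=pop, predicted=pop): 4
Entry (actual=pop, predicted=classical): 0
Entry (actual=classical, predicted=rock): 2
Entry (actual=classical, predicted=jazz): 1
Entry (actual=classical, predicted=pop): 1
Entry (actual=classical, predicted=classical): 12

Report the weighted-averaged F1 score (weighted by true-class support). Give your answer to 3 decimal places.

Per-class F1 score (2·TP/(2·TP+FP+FN)):
  rock: TP=10, FP=1+2+2=5, FN=2+6+2=10 → 20/35 = 0.5714
  jazz: TP=8, FP=2+0+1=3, FN=1+0+1=2 → 16/21 = 0.7619
  pop: TP=4, FP=6+0+1=7, FN=2+0+0=2 → 8/17 = 0.4706
  classical: TP=12, FP=2+1+0=3, FN=2+1+1=4 → 24/31 = 0.7742
Weighted-F1 score = Σ (supportᵢ/N)·F1 scoreᵢ with N=52: (20/52)·0.5714 + (10/52)·0.7619 + (6/52)·0.4706 + (16/52)·0.7742 = 0.659

0.659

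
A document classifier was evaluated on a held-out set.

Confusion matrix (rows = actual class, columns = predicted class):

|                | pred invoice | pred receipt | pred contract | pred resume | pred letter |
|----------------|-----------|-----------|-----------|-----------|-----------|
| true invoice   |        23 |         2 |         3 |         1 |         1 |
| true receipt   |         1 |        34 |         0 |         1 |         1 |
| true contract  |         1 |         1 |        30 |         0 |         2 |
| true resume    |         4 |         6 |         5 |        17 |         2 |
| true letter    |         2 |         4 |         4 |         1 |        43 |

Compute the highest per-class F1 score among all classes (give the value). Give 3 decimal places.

0.835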